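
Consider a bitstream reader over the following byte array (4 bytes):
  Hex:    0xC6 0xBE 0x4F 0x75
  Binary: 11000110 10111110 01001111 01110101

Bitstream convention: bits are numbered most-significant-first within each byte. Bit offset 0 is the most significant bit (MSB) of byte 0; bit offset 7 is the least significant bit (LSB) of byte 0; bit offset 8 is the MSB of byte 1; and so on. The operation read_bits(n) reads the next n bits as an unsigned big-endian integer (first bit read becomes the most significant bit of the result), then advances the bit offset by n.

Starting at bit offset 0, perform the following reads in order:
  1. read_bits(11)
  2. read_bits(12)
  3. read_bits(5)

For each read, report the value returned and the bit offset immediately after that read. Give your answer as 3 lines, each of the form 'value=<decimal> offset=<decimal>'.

Read 1: bits[0:11] width=11 -> value=1589 (bin 11000110101); offset now 11 = byte 1 bit 3; 21 bits remain
Read 2: bits[11:23] width=12 -> value=3879 (bin 111100100111); offset now 23 = byte 2 bit 7; 9 bits remain
Read 3: bits[23:28] width=5 -> value=23 (bin 10111); offset now 28 = byte 3 bit 4; 4 bits remain

Answer: value=1589 offset=11
value=3879 offset=23
value=23 offset=28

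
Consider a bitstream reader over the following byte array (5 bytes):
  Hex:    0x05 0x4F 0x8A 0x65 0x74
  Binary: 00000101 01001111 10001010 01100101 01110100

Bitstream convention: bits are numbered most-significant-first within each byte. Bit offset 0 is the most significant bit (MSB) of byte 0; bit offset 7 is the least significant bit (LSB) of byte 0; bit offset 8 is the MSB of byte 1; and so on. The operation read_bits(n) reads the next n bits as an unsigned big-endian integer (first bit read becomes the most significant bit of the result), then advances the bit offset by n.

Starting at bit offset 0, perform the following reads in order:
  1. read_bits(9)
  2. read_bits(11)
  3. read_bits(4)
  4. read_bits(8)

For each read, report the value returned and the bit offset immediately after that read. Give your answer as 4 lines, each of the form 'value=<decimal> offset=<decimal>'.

Read 1: bits[0:9] width=9 -> value=10 (bin 000001010); offset now 9 = byte 1 bit 1; 31 bits remain
Read 2: bits[9:20] width=11 -> value=1272 (bin 10011111000); offset now 20 = byte 2 bit 4; 20 bits remain
Read 3: bits[20:24] width=4 -> value=10 (bin 1010); offset now 24 = byte 3 bit 0; 16 bits remain
Read 4: bits[24:32] width=8 -> value=101 (bin 01100101); offset now 32 = byte 4 bit 0; 8 bits remain

Answer: value=10 offset=9
value=1272 offset=20
value=10 offset=24
value=101 offset=32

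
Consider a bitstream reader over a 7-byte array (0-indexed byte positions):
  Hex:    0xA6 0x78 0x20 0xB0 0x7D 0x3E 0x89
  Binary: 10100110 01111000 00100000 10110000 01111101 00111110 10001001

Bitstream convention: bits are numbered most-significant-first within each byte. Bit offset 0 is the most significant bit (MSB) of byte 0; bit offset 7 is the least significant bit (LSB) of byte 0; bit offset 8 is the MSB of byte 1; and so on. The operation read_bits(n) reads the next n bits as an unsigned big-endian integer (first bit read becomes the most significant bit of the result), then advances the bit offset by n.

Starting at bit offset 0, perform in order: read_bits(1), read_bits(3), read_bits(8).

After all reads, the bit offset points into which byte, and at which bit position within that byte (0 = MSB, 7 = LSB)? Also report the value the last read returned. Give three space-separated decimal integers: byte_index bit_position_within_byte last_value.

Read 1: bits[0:1] width=1 -> value=1 (bin 1); offset now 1 = byte 0 bit 1; 55 bits remain
Read 2: bits[1:4] width=3 -> value=2 (bin 010); offset now 4 = byte 0 bit 4; 52 bits remain
Read 3: bits[4:12] width=8 -> value=103 (bin 01100111); offset now 12 = byte 1 bit 4; 44 bits remain

Answer: 1 4 103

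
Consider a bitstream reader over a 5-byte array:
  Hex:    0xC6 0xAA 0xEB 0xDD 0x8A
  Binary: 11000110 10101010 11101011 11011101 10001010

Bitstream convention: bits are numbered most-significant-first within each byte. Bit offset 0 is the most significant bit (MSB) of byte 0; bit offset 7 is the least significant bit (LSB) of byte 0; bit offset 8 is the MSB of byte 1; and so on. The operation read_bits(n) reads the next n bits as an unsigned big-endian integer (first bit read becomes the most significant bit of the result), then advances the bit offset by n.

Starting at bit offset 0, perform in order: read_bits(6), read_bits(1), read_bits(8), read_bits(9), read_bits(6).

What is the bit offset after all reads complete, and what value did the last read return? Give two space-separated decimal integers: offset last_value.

Read 1: bits[0:6] width=6 -> value=49 (bin 110001); offset now 6 = byte 0 bit 6; 34 bits remain
Read 2: bits[6:7] width=1 -> value=1 (bin 1); offset now 7 = byte 0 bit 7; 33 bits remain
Read 3: bits[7:15] width=8 -> value=85 (bin 01010101); offset now 15 = byte 1 bit 7; 25 bits remain
Read 4: bits[15:24] width=9 -> value=235 (bin 011101011); offset now 24 = byte 3 bit 0; 16 bits remain
Read 5: bits[24:30] width=6 -> value=55 (bin 110111); offset now 30 = byte 3 bit 6; 10 bits remain

Answer: 30 55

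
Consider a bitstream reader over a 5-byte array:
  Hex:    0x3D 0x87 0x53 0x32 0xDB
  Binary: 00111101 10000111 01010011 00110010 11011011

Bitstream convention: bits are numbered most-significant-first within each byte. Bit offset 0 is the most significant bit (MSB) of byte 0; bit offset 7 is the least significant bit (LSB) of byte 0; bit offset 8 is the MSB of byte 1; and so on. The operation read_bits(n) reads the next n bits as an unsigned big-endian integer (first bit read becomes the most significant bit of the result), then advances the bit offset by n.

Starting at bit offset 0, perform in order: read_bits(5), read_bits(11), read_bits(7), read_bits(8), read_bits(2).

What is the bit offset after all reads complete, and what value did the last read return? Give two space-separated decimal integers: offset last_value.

Answer: 33 1

Derivation:
Read 1: bits[0:5] width=5 -> value=7 (bin 00111); offset now 5 = byte 0 bit 5; 35 bits remain
Read 2: bits[5:16] width=11 -> value=1415 (bin 10110000111); offset now 16 = byte 2 bit 0; 24 bits remain
Read 3: bits[16:23] width=7 -> value=41 (bin 0101001); offset now 23 = byte 2 bit 7; 17 bits remain
Read 4: bits[23:31] width=8 -> value=153 (bin 10011001); offset now 31 = byte 3 bit 7; 9 bits remain
Read 5: bits[31:33] width=2 -> value=1 (bin 01); offset now 33 = byte 4 bit 1; 7 bits remain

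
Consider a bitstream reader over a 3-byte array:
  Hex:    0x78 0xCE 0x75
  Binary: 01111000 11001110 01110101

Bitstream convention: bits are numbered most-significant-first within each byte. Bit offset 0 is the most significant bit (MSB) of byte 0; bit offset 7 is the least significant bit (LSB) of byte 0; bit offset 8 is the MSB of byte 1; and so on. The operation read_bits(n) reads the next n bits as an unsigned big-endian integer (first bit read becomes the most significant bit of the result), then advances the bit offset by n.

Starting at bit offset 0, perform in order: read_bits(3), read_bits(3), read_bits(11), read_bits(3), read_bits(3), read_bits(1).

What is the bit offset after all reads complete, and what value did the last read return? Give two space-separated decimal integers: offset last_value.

Answer: 24 1

Derivation:
Read 1: bits[0:3] width=3 -> value=3 (bin 011); offset now 3 = byte 0 bit 3; 21 bits remain
Read 2: bits[3:6] width=3 -> value=6 (bin 110); offset now 6 = byte 0 bit 6; 18 bits remain
Read 3: bits[6:17] width=11 -> value=412 (bin 00110011100); offset now 17 = byte 2 bit 1; 7 bits remain
Read 4: bits[17:20] width=3 -> value=7 (bin 111); offset now 20 = byte 2 bit 4; 4 bits remain
Read 5: bits[20:23] width=3 -> value=2 (bin 010); offset now 23 = byte 2 bit 7; 1 bits remain
Read 6: bits[23:24] width=1 -> value=1 (bin 1); offset now 24 = byte 3 bit 0; 0 bits remain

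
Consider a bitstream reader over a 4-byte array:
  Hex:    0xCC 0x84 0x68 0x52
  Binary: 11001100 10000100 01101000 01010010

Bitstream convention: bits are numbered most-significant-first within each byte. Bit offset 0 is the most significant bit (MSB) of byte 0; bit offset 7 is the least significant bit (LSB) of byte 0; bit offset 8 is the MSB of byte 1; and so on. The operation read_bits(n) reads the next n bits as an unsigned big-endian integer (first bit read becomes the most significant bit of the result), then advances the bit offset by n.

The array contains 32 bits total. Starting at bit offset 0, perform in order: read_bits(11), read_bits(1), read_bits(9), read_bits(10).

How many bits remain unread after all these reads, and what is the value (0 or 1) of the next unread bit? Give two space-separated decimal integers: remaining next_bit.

Read 1: bits[0:11] width=11 -> value=1636 (bin 11001100100); offset now 11 = byte 1 bit 3; 21 bits remain
Read 2: bits[11:12] width=1 -> value=0 (bin 0); offset now 12 = byte 1 bit 4; 20 bits remain
Read 3: bits[12:21] width=9 -> value=141 (bin 010001101); offset now 21 = byte 2 bit 5; 11 bits remain
Read 4: bits[21:31] width=10 -> value=41 (bin 0000101001); offset now 31 = byte 3 bit 7; 1 bits remain

Answer: 1 0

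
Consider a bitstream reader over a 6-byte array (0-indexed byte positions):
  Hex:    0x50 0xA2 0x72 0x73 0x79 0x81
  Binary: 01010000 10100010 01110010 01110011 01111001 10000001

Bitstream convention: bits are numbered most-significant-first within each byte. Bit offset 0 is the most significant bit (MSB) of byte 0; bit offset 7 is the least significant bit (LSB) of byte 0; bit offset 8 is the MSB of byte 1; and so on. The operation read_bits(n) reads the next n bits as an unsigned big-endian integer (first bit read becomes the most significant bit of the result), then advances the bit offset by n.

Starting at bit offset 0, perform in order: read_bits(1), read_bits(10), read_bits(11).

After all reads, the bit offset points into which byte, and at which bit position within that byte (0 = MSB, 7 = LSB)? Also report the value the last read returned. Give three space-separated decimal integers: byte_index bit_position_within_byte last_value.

Answer: 2 6 156

Derivation:
Read 1: bits[0:1] width=1 -> value=0 (bin 0); offset now 1 = byte 0 bit 1; 47 bits remain
Read 2: bits[1:11] width=10 -> value=645 (bin 1010000101); offset now 11 = byte 1 bit 3; 37 bits remain
Read 3: bits[11:22] width=11 -> value=156 (bin 00010011100); offset now 22 = byte 2 bit 6; 26 bits remain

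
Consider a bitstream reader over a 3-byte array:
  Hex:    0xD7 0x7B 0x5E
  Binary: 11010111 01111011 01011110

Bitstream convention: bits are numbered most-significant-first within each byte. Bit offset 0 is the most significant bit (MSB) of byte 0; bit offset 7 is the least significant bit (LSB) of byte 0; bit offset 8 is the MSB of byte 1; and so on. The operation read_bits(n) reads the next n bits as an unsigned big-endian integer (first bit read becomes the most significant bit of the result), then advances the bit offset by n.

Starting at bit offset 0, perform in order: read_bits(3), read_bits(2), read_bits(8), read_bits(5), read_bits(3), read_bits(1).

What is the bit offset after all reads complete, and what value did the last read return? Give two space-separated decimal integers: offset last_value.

Answer: 22 1

Derivation:
Read 1: bits[0:3] width=3 -> value=6 (bin 110); offset now 3 = byte 0 bit 3; 21 bits remain
Read 2: bits[3:5] width=2 -> value=2 (bin 10); offset now 5 = byte 0 bit 5; 19 bits remain
Read 3: bits[5:13] width=8 -> value=239 (bin 11101111); offset now 13 = byte 1 bit 5; 11 bits remain
Read 4: bits[13:18] width=5 -> value=13 (bin 01101); offset now 18 = byte 2 bit 2; 6 bits remain
Read 5: bits[18:21] width=3 -> value=3 (bin 011); offset now 21 = byte 2 bit 5; 3 bits remain
Read 6: bits[21:22] width=1 -> value=1 (bin 1); offset now 22 = byte 2 bit 6; 2 bits remain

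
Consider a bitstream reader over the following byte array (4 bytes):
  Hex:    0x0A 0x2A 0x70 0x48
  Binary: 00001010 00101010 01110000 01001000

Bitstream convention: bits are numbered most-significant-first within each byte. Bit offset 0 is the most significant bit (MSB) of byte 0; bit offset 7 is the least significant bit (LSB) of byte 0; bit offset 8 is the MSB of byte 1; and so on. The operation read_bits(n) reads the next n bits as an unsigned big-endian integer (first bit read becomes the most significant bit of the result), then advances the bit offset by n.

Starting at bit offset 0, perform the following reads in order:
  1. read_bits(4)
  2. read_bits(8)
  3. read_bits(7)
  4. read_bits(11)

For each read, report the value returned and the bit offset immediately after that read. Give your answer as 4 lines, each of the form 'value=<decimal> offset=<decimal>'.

Answer: value=0 offset=4
value=162 offset=12
value=83 offset=19
value=1042 offset=30

Derivation:
Read 1: bits[0:4] width=4 -> value=0 (bin 0000); offset now 4 = byte 0 bit 4; 28 bits remain
Read 2: bits[4:12] width=8 -> value=162 (bin 10100010); offset now 12 = byte 1 bit 4; 20 bits remain
Read 3: bits[12:19] width=7 -> value=83 (bin 1010011); offset now 19 = byte 2 bit 3; 13 bits remain
Read 4: bits[19:30] width=11 -> value=1042 (bin 10000010010); offset now 30 = byte 3 bit 6; 2 bits remain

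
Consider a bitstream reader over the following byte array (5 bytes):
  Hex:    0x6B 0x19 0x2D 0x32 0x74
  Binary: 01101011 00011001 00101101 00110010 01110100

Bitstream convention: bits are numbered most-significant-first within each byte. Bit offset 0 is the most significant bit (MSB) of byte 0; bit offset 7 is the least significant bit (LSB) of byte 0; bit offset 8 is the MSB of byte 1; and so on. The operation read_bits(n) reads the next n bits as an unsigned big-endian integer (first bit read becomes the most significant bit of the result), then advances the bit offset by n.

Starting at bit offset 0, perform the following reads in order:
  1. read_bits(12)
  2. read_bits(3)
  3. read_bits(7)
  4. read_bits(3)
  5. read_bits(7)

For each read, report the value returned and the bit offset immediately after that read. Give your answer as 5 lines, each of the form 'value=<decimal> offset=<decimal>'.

Read 1: bits[0:12] width=12 -> value=1713 (bin 011010110001); offset now 12 = byte 1 bit 4; 28 bits remain
Read 2: bits[12:15] width=3 -> value=4 (bin 100); offset now 15 = byte 1 bit 7; 25 bits remain
Read 3: bits[15:22] width=7 -> value=75 (bin 1001011); offset now 22 = byte 2 bit 6; 18 bits remain
Read 4: bits[22:25] width=3 -> value=2 (bin 010); offset now 25 = byte 3 bit 1; 15 bits remain
Read 5: bits[25:32] width=7 -> value=50 (bin 0110010); offset now 32 = byte 4 bit 0; 8 bits remain

Answer: value=1713 offset=12
value=4 offset=15
value=75 offset=22
value=2 offset=25
value=50 offset=32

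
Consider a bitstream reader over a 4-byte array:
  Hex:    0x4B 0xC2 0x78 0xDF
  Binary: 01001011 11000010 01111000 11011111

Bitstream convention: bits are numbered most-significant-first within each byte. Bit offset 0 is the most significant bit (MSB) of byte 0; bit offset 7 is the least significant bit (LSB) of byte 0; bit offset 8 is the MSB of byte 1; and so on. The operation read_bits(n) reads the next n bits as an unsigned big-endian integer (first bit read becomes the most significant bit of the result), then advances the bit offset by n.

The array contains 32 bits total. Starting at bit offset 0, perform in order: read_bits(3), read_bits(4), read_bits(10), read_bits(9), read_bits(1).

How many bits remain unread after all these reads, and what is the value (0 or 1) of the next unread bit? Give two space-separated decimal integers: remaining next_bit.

Read 1: bits[0:3] width=3 -> value=2 (bin 010); offset now 3 = byte 0 bit 3; 29 bits remain
Read 2: bits[3:7] width=4 -> value=5 (bin 0101); offset now 7 = byte 0 bit 7; 25 bits remain
Read 3: bits[7:17] width=10 -> value=900 (bin 1110000100); offset now 17 = byte 2 bit 1; 15 bits remain
Read 4: bits[17:26] width=9 -> value=483 (bin 111100011); offset now 26 = byte 3 bit 2; 6 bits remain
Read 5: bits[26:27] width=1 -> value=0 (bin 0); offset now 27 = byte 3 bit 3; 5 bits remain

Answer: 5 1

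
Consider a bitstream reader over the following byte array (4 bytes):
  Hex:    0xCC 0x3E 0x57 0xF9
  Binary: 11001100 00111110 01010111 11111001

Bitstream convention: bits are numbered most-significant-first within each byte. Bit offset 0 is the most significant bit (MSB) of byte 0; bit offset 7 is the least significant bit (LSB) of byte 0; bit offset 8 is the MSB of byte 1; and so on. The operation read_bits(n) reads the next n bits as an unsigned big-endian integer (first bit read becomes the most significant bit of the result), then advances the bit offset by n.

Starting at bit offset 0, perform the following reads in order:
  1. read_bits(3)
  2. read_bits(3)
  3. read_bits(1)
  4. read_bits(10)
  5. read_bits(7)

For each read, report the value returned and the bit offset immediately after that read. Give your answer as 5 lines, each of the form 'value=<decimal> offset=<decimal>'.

Answer: value=6 offset=3
value=3 offset=6
value=0 offset=7
value=124 offset=17
value=87 offset=24

Derivation:
Read 1: bits[0:3] width=3 -> value=6 (bin 110); offset now 3 = byte 0 bit 3; 29 bits remain
Read 2: bits[3:6] width=3 -> value=3 (bin 011); offset now 6 = byte 0 bit 6; 26 bits remain
Read 3: bits[6:7] width=1 -> value=0 (bin 0); offset now 7 = byte 0 bit 7; 25 bits remain
Read 4: bits[7:17] width=10 -> value=124 (bin 0001111100); offset now 17 = byte 2 bit 1; 15 bits remain
Read 5: bits[17:24] width=7 -> value=87 (bin 1010111); offset now 24 = byte 3 bit 0; 8 bits remain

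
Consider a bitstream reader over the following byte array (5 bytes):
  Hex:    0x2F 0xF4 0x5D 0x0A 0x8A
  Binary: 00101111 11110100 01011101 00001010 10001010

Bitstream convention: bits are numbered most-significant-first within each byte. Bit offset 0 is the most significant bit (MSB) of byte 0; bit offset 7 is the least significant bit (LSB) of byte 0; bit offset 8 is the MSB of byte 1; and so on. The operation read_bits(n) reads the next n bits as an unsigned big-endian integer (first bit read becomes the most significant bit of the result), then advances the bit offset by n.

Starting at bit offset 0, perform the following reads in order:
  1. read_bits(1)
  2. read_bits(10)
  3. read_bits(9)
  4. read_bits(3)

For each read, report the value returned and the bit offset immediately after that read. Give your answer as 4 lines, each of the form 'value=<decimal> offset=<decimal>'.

Read 1: bits[0:1] width=1 -> value=0 (bin 0); offset now 1 = byte 0 bit 1; 39 bits remain
Read 2: bits[1:11] width=10 -> value=383 (bin 0101111111); offset now 11 = byte 1 bit 3; 29 bits remain
Read 3: bits[11:20] width=9 -> value=325 (bin 101000101); offset now 20 = byte 2 bit 4; 20 bits remain
Read 4: bits[20:23] width=3 -> value=6 (bin 110); offset now 23 = byte 2 bit 7; 17 bits remain

Answer: value=0 offset=1
value=383 offset=11
value=325 offset=20
value=6 offset=23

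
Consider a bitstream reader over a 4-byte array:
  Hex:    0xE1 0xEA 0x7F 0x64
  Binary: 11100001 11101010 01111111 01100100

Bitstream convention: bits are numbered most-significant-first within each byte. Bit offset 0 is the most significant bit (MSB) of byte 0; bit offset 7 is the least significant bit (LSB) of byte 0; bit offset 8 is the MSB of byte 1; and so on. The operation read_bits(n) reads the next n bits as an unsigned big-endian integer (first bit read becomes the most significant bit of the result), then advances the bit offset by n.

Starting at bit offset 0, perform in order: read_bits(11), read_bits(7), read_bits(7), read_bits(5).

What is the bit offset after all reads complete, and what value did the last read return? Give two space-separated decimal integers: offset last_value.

Answer: 30 25

Derivation:
Read 1: bits[0:11] width=11 -> value=1807 (bin 11100001111); offset now 11 = byte 1 bit 3; 21 bits remain
Read 2: bits[11:18] width=7 -> value=41 (bin 0101001); offset now 18 = byte 2 bit 2; 14 bits remain
Read 3: bits[18:25] width=7 -> value=126 (bin 1111110); offset now 25 = byte 3 bit 1; 7 bits remain
Read 4: bits[25:30] width=5 -> value=25 (bin 11001); offset now 30 = byte 3 bit 6; 2 bits remain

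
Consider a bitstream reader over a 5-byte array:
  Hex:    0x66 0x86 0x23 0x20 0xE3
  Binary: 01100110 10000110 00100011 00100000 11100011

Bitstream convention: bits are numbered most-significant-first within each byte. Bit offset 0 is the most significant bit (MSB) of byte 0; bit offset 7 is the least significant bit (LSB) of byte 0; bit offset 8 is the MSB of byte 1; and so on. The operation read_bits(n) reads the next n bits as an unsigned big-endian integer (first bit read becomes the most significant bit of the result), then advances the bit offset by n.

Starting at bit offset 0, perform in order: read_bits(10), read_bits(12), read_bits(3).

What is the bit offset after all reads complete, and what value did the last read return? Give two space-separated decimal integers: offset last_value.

Read 1: bits[0:10] width=10 -> value=410 (bin 0110011010); offset now 10 = byte 1 bit 2; 30 bits remain
Read 2: bits[10:22] width=12 -> value=392 (bin 000110001000); offset now 22 = byte 2 bit 6; 18 bits remain
Read 3: bits[22:25] width=3 -> value=6 (bin 110); offset now 25 = byte 3 bit 1; 15 bits remain

Answer: 25 6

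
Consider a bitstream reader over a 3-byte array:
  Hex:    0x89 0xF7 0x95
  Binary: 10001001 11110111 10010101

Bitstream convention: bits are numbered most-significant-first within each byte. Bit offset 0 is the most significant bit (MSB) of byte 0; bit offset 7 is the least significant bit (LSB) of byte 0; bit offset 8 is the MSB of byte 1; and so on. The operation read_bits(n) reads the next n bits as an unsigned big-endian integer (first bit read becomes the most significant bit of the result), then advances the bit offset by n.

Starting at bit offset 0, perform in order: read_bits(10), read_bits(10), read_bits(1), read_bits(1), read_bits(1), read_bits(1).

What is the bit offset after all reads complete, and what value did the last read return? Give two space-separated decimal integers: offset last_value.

Answer: 24 1

Derivation:
Read 1: bits[0:10] width=10 -> value=551 (bin 1000100111); offset now 10 = byte 1 bit 2; 14 bits remain
Read 2: bits[10:20] width=10 -> value=889 (bin 1101111001); offset now 20 = byte 2 bit 4; 4 bits remain
Read 3: bits[20:21] width=1 -> value=0 (bin 0); offset now 21 = byte 2 bit 5; 3 bits remain
Read 4: bits[21:22] width=1 -> value=1 (bin 1); offset now 22 = byte 2 bit 6; 2 bits remain
Read 5: bits[22:23] width=1 -> value=0 (bin 0); offset now 23 = byte 2 bit 7; 1 bits remain
Read 6: bits[23:24] width=1 -> value=1 (bin 1); offset now 24 = byte 3 bit 0; 0 bits remain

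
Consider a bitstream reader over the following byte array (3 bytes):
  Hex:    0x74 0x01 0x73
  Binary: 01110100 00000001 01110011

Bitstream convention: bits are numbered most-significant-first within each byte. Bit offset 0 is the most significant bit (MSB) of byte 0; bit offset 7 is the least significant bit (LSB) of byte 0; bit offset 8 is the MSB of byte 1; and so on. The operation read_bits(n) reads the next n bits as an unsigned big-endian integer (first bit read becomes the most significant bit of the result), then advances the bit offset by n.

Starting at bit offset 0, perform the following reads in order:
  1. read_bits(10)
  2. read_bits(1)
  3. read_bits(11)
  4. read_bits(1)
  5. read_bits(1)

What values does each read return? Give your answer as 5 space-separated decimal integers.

Read 1: bits[0:10] width=10 -> value=464 (bin 0111010000); offset now 10 = byte 1 bit 2; 14 bits remain
Read 2: bits[10:11] width=1 -> value=0 (bin 0); offset now 11 = byte 1 bit 3; 13 bits remain
Read 3: bits[11:22] width=11 -> value=92 (bin 00001011100); offset now 22 = byte 2 bit 6; 2 bits remain
Read 4: bits[22:23] width=1 -> value=1 (bin 1); offset now 23 = byte 2 bit 7; 1 bits remain
Read 5: bits[23:24] width=1 -> value=1 (bin 1); offset now 24 = byte 3 bit 0; 0 bits remain

Answer: 464 0 92 1 1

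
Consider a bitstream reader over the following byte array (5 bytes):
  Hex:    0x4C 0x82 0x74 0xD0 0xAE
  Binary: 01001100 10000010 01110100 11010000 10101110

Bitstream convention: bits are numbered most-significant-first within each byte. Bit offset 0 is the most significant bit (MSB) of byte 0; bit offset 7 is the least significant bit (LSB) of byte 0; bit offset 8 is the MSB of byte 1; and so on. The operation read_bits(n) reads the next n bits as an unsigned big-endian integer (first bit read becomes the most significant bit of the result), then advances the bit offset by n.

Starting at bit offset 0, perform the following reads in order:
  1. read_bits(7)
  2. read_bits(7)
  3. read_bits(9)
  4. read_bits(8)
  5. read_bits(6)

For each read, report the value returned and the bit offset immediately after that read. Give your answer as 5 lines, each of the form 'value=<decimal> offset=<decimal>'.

Answer: value=38 offset=7
value=32 offset=14
value=314 offset=23
value=104 offset=31
value=21 offset=37

Derivation:
Read 1: bits[0:7] width=7 -> value=38 (bin 0100110); offset now 7 = byte 0 bit 7; 33 bits remain
Read 2: bits[7:14] width=7 -> value=32 (bin 0100000); offset now 14 = byte 1 bit 6; 26 bits remain
Read 3: bits[14:23] width=9 -> value=314 (bin 100111010); offset now 23 = byte 2 bit 7; 17 bits remain
Read 4: bits[23:31] width=8 -> value=104 (bin 01101000); offset now 31 = byte 3 bit 7; 9 bits remain
Read 5: bits[31:37] width=6 -> value=21 (bin 010101); offset now 37 = byte 4 bit 5; 3 bits remain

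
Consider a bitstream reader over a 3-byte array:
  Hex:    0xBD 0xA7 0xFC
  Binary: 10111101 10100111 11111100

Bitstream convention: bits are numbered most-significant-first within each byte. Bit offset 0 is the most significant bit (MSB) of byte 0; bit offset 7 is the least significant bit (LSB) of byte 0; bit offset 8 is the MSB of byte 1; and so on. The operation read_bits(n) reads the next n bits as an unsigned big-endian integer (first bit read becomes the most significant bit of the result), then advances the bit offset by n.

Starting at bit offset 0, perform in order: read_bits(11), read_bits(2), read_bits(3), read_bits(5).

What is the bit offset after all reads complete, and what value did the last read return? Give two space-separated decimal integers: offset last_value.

Read 1: bits[0:11] width=11 -> value=1517 (bin 10111101101); offset now 11 = byte 1 bit 3; 13 bits remain
Read 2: bits[11:13] width=2 -> value=0 (bin 00); offset now 13 = byte 1 bit 5; 11 bits remain
Read 3: bits[13:16] width=3 -> value=7 (bin 111); offset now 16 = byte 2 bit 0; 8 bits remain
Read 4: bits[16:21] width=5 -> value=31 (bin 11111); offset now 21 = byte 2 bit 5; 3 bits remain

Answer: 21 31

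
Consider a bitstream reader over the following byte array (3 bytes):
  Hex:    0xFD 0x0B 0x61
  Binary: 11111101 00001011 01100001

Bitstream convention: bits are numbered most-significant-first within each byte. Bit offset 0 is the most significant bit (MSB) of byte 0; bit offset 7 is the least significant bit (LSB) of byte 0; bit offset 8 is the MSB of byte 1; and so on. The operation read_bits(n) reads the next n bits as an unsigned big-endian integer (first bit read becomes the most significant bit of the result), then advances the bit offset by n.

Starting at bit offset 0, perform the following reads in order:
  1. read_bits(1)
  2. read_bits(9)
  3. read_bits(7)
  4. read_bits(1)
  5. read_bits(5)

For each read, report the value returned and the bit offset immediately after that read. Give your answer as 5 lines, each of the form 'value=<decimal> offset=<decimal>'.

Answer: value=1 offset=1
value=500 offset=10
value=22 offset=17
value=1 offset=18
value=16 offset=23

Derivation:
Read 1: bits[0:1] width=1 -> value=1 (bin 1); offset now 1 = byte 0 bit 1; 23 bits remain
Read 2: bits[1:10] width=9 -> value=500 (bin 111110100); offset now 10 = byte 1 bit 2; 14 bits remain
Read 3: bits[10:17] width=7 -> value=22 (bin 0010110); offset now 17 = byte 2 bit 1; 7 bits remain
Read 4: bits[17:18] width=1 -> value=1 (bin 1); offset now 18 = byte 2 bit 2; 6 bits remain
Read 5: bits[18:23] width=5 -> value=16 (bin 10000); offset now 23 = byte 2 bit 7; 1 bits remain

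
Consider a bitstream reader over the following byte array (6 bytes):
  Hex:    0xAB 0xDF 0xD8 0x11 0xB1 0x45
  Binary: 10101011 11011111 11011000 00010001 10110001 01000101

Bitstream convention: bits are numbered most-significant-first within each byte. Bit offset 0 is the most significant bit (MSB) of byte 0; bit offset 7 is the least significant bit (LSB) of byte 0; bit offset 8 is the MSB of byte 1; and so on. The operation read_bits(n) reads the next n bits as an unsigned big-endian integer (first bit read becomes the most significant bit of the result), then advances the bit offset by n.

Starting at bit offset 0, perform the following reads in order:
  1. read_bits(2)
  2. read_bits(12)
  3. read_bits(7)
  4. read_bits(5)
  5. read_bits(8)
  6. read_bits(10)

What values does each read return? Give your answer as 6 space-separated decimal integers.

Answer: 2 2807 123 0 70 788

Derivation:
Read 1: bits[0:2] width=2 -> value=2 (bin 10); offset now 2 = byte 0 bit 2; 46 bits remain
Read 2: bits[2:14] width=12 -> value=2807 (bin 101011110111); offset now 14 = byte 1 bit 6; 34 bits remain
Read 3: bits[14:21] width=7 -> value=123 (bin 1111011); offset now 21 = byte 2 bit 5; 27 bits remain
Read 4: bits[21:26] width=5 -> value=0 (bin 00000); offset now 26 = byte 3 bit 2; 22 bits remain
Read 5: bits[26:34] width=8 -> value=70 (bin 01000110); offset now 34 = byte 4 bit 2; 14 bits remain
Read 6: bits[34:44] width=10 -> value=788 (bin 1100010100); offset now 44 = byte 5 bit 4; 4 bits remain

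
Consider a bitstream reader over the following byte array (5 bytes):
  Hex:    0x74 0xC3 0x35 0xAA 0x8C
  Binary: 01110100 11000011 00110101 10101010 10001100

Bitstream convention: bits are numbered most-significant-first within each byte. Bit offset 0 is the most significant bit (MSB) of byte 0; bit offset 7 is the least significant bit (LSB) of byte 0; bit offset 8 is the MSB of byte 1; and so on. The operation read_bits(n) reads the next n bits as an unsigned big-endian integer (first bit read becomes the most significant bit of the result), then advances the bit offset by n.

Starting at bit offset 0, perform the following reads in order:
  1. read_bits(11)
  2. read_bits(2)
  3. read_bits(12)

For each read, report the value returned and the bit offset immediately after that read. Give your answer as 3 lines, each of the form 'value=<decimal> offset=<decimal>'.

Read 1: bits[0:11] width=11 -> value=934 (bin 01110100110); offset now 11 = byte 1 bit 3; 29 bits remain
Read 2: bits[11:13] width=2 -> value=0 (bin 00); offset now 13 = byte 1 bit 5; 27 bits remain
Read 3: bits[13:25] width=12 -> value=1643 (bin 011001101011); offset now 25 = byte 3 bit 1; 15 bits remain

Answer: value=934 offset=11
value=0 offset=13
value=1643 offset=25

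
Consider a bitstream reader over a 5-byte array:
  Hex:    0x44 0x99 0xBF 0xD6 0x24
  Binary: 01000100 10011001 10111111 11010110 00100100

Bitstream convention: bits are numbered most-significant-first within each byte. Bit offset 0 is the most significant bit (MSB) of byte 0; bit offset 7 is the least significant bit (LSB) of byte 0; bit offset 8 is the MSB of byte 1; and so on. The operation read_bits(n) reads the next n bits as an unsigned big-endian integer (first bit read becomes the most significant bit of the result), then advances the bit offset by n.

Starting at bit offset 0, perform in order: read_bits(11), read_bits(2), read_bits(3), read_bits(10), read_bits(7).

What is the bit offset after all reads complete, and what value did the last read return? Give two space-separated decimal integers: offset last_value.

Answer: 33 44

Derivation:
Read 1: bits[0:11] width=11 -> value=548 (bin 01000100100); offset now 11 = byte 1 bit 3; 29 bits remain
Read 2: bits[11:13] width=2 -> value=3 (bin 11); offset now 13 = byte 1 bit 5; 27 bits remain
Read 3: bits[13:16] width=3 -> value=1 (bin 001); offset now 16 = byte 2 bit 0; 24 bits remain
Read 4: bits[16:26] width=10 -> value=767 (bin 1011111111); offset now 26 = byte 3 bit 2; 14 bits remain
Read 5: bits[26:33] width=7 -> value=44 (bin 0101100); offset now 33 = byte 4 bit 1; 7 bits remain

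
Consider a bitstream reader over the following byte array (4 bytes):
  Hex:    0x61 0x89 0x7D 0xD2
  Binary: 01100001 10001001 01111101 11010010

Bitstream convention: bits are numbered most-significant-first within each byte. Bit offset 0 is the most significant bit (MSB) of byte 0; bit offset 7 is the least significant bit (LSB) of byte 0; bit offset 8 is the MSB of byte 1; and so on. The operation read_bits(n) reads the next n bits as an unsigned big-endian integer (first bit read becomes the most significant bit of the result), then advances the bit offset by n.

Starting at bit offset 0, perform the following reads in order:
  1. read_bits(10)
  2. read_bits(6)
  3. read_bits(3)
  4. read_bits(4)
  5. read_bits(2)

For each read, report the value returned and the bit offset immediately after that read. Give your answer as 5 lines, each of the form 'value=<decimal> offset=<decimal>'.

Read 1: bits[0:10] width=10 -> value=390 (bin 0110000110); offset now 10 = byte 1 bit 2; 22 bits remain
Read 2: bits[10:16] width=6 -> value=9 (bin 001001); offset now 16 = byte 2 bit 0; 16 bits remain
Read 3: bits[16:19] width=3 -> value=3 (bin 011); offset now 19 = byte 2 bit 3; 13 bits remain
Read 4: bits[19:23] width=4 -> value=14 (bin 1110); offset now 23 = byte 2 bit 7; 9 bits remain
Read 5: bits[23:25] width=2 -> value=3 (bin 11); offset now 25 = byte 3 bit 1; 7 bits remain

Answer: value=390 offset=10
value=9 offset=16
value=3 offset=19
value=14 offset=23
value=3 offset=25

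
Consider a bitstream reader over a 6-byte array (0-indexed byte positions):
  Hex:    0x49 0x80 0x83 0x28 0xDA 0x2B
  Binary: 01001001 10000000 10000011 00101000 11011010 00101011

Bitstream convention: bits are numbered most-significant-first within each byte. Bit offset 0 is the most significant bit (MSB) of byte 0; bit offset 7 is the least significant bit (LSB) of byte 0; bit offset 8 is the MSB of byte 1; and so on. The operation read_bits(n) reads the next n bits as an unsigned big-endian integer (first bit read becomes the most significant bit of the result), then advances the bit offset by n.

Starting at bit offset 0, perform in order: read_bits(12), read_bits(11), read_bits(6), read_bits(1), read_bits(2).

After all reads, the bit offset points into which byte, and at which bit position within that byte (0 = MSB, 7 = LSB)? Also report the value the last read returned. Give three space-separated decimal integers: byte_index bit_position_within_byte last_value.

Read 1: bits[0:12] width=12 -> value=1176 (bin 010010011000); offset now 12 = byte 1 bit 4; 36 bits remain
Read 2: bits[12:23] width=11 -> value=65 (bin 00001000001); offset now 23 = byte 2 bit 7; 25 bits remain
Read 3: bits[23:29] width=6 -> value=37 (bin 100101); offset now 29 = byte 3 bit 5; 19 bits remain
Read 4: bits[29:30] width=1 -> value=0 (bin 0); offset now 30 = byte 3 bit 6; 18 bits remain
Read 5: bits[30:32] width=2 -> value=0 (bin 00); offset now 32 = byte 4 bit 0; 16 bits remain

Answer: 4 0 0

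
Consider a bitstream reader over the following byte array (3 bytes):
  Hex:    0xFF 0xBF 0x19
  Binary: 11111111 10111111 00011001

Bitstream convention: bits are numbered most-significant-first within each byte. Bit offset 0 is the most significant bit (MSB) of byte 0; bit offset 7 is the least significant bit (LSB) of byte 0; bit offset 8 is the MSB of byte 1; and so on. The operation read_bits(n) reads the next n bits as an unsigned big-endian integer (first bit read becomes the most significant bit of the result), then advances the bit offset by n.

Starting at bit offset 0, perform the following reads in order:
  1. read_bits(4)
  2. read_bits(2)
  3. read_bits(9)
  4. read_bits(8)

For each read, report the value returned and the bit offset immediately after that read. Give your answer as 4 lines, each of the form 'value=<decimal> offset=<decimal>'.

Answer: value=15 offset=4
value=3 offset=6
value=479 offset=15
value=140 offset=23

Derivation:
Read 1: bits[0:4] width=4 -> value=15 (bin 1111); offset now 4 = byte 0 bit 4; 20 bits remain
Read 2: bits[4:6] width=2 -> value=3 (bin 11); offset now 6 = byte 0 bit 6; 18 bits remain
Read 3: bits[6:15] width=9 -> value=479 (bin 111011111); offset now 15 = byte 1 bit 7; 9 bits remain
Read 4: bits[15:23] width=8 -> value=140 (bin 10001100); offset now 23 = byte 2 bit 7; 1 bits remain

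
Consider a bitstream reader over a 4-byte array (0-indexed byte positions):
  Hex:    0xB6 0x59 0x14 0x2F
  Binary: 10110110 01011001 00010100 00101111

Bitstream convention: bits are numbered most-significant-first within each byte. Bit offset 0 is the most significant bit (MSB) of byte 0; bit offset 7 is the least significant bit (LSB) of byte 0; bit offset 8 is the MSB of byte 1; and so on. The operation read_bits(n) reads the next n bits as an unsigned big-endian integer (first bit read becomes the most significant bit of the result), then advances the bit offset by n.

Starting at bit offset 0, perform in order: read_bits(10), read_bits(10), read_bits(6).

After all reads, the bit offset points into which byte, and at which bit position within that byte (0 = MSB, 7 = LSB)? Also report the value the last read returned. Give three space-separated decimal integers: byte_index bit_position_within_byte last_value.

Answer: 3 2 16

Derivation:
Read 1: bits[0:10] width=10 -> value=729 (bin 1011011001); offset now 10 = byte 1 bit 2; 22 bits remain
Read 2: bits[10:20] width=10 -> value=401 (bin 0110010001); offset now 20 = byte 2 bit 4; 12 bits remain
Read 3: bits[20:26] width=6 -> value=16 (bin 010000); offset now 26 = byte 3 bit 2; 6 bits remain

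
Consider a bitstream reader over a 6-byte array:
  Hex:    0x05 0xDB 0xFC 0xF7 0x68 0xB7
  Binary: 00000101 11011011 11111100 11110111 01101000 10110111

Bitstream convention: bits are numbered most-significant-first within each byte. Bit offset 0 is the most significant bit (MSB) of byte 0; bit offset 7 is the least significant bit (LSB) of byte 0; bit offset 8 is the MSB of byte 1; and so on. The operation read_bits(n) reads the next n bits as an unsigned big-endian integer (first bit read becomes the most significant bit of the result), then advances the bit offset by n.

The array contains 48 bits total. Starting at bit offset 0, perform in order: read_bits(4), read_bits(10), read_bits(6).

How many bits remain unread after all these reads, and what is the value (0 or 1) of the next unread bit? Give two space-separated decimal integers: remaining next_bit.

Read 1: bits[0:4] width=4 -> value=0 (bin 0000); offset now 4 = byte 0 bit 4; 44 bits remain
Read 2: bits[4:14] width=10 -> value=374 (bin 0101110110); offset now 14 = byte 1 bit 6; 34 bits remain
Read 3: bits[14:20] width=6 -> value=63 (bin 111111); offset now 20 = byte 2 bit 4; 28 bits remain

Answer: 28 1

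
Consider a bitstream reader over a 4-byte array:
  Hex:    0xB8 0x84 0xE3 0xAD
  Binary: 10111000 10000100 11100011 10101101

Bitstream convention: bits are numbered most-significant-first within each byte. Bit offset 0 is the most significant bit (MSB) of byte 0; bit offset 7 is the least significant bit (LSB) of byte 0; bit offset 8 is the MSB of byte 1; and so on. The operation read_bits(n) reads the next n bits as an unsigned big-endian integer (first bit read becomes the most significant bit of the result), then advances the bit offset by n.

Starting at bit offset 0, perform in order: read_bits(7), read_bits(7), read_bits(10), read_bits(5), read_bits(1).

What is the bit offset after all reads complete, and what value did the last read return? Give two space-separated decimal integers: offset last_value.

Read 1: bits[0:7] width=7 -> value=92 (bin 1011100); offset now 7 = byte 0 bit 7; 25 bits remain
Read 2: bits[7:14] width=7 -> value=33 (bin 0100001); offset now 14 = byte 1 bit 6; 18 bits remain
Read 3: bits[14:24] width=10 -> value=227 (bin 0011100011); offset now 24 = byte 3 bit 0; 8 bits remain
Read 4: bits[24:29] width=5 -> value=21 (bin 10101); offset now 29 = byte 3 bit 5; 3 bits remain
Read 5: bits[29:30] width=1 -> value=1 (bin 1); offset now 30 = byte 3 bit 6; 2 bits remain

Answer: 30 1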